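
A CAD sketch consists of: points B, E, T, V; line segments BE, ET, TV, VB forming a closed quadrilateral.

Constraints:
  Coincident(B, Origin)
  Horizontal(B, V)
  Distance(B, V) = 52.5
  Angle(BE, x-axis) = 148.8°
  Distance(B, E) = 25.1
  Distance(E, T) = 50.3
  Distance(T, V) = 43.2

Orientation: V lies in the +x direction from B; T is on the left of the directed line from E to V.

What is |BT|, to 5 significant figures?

41.232

Checks: |ET| = 50.30 ✓; |TV| = 43.20 ✓.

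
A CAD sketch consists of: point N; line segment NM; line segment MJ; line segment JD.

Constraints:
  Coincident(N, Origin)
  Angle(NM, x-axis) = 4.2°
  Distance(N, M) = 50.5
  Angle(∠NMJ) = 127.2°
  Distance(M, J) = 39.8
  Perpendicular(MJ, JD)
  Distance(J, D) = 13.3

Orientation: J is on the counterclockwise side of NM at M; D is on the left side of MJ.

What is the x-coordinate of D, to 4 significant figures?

60.89

N is at the origin; NM runs at 4.2° with length 50.5, so M = 50.5·(cos 4.2°, sin 4.2°) = (50.36, 3.699). ∠NMJ = 127.2°, so MJ runs at 4.2° + (180° − 127.2°) = 57.00° from the x-axis; with |MJ| = 39.8, J = M + 39.8·(cos 57.00°, sin 57.00°) = (72.04, 37.08). MJ is perpendicular to JD; with |JD| = 13.3 on the left of MJ, D = J + 13.3·(-0.8387, 0.5446) = (60.89, 44.32). So D.x = 60.89.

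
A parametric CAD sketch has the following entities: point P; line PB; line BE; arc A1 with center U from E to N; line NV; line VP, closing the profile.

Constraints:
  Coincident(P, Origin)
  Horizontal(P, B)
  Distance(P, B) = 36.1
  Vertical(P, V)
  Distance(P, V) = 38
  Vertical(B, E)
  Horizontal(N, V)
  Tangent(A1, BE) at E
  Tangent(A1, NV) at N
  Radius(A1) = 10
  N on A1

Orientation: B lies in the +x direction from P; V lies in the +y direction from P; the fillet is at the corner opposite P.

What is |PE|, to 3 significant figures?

45.7

P is at the origin; P and B share the same y with |PB| = 36.1 and B on the +x side, so B = (36.1, 0.00). P and V share the same x with |PV| = 38.0 and V on the +y side, so V = (0.00, 38.0). The virtual corner opposite P is at (36.1, 38.0). Since A1 is tangent to BE there, UE ⟂ BE and A1 meets NV tangentially, so UN is at right angles to NV, with radius 10.0, so the center U sits 10.0 in from both sides at U = (26.1, 28.0). That places the tangent points at E = (36.1, 28.0) on BE and N = (26.1, 38.0) on NV. Then |PE| = |E − P| = 45.7.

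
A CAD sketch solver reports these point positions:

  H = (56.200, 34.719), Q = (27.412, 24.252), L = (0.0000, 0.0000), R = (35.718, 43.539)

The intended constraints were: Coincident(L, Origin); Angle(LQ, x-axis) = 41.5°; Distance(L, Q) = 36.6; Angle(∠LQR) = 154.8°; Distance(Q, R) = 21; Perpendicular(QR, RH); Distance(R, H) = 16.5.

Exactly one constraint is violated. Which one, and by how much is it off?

Distance(R, H) = 16.5 — off by 5.80.

L = (0.00, 0.00) ✓; LQ at 41.50° ✓; |LQ| = 36.60 ✓; ∠LQR = 154.8° ✓; |QR| = 21.00 ✓; ∠(QR, RH) = 90.00° ✓; |RH| = 22.30 ✗.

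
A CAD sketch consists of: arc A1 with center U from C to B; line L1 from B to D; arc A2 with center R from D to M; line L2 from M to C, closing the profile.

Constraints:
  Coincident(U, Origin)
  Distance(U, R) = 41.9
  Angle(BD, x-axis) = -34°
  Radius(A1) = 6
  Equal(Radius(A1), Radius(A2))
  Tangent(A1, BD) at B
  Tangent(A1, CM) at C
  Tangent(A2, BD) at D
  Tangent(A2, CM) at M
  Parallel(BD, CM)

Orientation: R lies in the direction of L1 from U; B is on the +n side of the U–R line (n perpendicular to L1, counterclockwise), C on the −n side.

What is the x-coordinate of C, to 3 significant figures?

-3.36

The slot axis is L1's direction at -34.0°, so u = (cos -34.0°, sin -34.0°) = (0.829, -0.559) and n = (−sin -34.0°, cos -34.0°) = (0.559, 0.829). U is at the origin and R lies 41.9 along u from U, so R = 41.9·u = (34.7, -23.4). Tangency of A1 to both parallel lines with radius 6.0 puts B and C at U ± 6.0·n: B = (3.36, 4.97), C = (-3.36, -4.97). So C.x = -3.36.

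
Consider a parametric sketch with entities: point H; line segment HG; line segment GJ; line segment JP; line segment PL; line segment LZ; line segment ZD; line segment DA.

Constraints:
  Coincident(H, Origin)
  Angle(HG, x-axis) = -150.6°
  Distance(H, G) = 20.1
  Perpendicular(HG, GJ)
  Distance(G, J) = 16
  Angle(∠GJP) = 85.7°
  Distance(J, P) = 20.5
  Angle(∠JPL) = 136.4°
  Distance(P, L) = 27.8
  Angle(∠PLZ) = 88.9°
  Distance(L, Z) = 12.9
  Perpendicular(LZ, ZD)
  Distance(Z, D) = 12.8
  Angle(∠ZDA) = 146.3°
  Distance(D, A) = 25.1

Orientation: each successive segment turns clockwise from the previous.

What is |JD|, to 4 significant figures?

29.64

∠PLZ = 88.9° gives LZ at -109.6° from the x-axis; with |LZ| = 12.9, Z = (15.23, -8.205). LZ ⟂ ZD, so ZD runs at 160.4°; with |ZD| = 12.8, D = (3.176, -3.911). Then |JD| = |D − J| = 29.64.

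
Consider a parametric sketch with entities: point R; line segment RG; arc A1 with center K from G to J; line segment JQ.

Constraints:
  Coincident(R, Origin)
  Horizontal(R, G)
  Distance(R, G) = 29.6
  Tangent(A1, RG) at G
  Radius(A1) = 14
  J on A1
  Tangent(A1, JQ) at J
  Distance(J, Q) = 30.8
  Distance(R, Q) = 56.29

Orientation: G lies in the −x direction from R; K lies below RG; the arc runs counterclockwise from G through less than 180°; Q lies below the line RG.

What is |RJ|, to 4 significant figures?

46.74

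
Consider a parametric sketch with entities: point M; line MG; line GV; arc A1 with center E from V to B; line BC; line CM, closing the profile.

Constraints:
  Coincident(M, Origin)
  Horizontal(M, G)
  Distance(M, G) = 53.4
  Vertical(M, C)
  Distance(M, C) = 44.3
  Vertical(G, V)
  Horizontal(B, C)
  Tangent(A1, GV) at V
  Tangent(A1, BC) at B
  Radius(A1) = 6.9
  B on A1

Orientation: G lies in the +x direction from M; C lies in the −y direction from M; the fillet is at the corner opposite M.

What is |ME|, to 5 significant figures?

59.674

M is at the origin; MG is horizontal with |MG| = 53.4 and G on the +x side, so G = (53.400, 0.0000). MC is vertical with |MC| = 44.3 and C on the −y side, so C = (0.0000, -44.300). The virtual corner opposite M is at (53.400, -44.300). A1 meets GV tangentially, so EV is at right angles to GV and tangency of A1 to BC means the radius EB is perpendicular to BC, with radius 6.9, so the center E sits 6.9 in from both sides at E = (46.500, -37.400). Then |ME| = |E − M| = 59.674.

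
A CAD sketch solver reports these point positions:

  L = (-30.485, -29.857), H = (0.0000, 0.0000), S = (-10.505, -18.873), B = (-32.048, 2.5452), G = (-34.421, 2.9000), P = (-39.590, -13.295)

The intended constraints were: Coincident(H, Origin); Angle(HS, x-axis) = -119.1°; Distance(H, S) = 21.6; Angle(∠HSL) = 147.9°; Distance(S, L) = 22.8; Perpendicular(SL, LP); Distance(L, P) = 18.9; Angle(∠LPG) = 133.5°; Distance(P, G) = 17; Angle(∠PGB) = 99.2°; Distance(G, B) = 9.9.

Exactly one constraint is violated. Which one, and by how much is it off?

Distance(G, B) = 9.9 — off by 7.50.

H = (0.00, 0.00) ✓; HS at -119.1° ✓; |HS| = 21.60 ✓; ∠HSL = 147.9° ✓; |SL| = 22.80 ✓; ∠(SL, LP) = 90.00° ✓; |LP| = 18.90 ✓; ∠LPG = 133.5° ✓; |PG| = 17.00 ✓; ∠PGB = 99.20° ✓; |GB| = 2.399 ✗.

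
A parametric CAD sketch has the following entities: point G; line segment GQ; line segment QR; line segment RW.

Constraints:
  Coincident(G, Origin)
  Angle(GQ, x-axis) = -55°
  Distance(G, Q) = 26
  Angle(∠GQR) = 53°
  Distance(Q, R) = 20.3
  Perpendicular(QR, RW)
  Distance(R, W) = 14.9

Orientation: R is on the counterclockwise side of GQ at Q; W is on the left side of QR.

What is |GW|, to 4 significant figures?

7.486

∠GQR = 53.0°, so QR runs at -55.0° + (180° − 53.0°) = 72.00° from the x-axis; with |QR| = 20.3, R = Q + 20.3·(cos 72.00°, sin 72.00°) = (21.19, -1.992). The perpendicularity gives RW at right angles to QR; with |RW| = 14.9 on the left of QR, W = R + 14.9·(-0.9511, 0.3090) = (7.015, 2.613). Then |GW| = |W − G| = 7.486.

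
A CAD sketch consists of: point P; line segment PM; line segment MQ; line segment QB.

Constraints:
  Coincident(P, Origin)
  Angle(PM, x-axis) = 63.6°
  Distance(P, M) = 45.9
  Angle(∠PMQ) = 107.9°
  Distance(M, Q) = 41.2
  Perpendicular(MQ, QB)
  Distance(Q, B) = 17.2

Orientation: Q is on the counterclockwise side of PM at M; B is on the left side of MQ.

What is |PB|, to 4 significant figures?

61.32

P is at the origin; PM runs at 63.6° with length 45.9, so M = 45.9·(cos 63.6°, sin 63.6°) = (20.41, 41.11). ∠PMQ = 107.9°, so MQ runs at 63.6° + (180° − 107.9°) = 135.7° from the x-axis; with |MQ| = 41.2, Q = M + 41.2·(cos 135.7°, sin 135.7°) = (-9.078, 69.89). MQ is perpendicular to QB; with |QB| = 17.2 on the left of MQ, B = Q + 17.2·(-0.6984, -0.7157) = (-21.09, 57.58). Then |PB| = |B − P| = 61.32.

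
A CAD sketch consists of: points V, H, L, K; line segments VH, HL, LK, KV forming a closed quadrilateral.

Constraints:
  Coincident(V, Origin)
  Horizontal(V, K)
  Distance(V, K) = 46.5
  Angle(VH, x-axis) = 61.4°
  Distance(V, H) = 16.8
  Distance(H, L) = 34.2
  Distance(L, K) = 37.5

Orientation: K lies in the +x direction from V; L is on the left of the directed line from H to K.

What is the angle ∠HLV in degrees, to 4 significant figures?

7.722°

V is at the origin; V and K share the same y with |VK| = 46.5 and K in +x, so K = (46.5, 0). VH runs at 61.4° with |VH| = 16.8, so H = (8.042, 14.75). L is determined by |HL| = 34.2 and |LK| = 37.5 together: it lies at the intersection of circle(H, 34.2) and circle(K, 37.5). With |HK| = 41.19, the foot of the radical line on HK is 17.72 from H and the perpendicular offset is √(34.2² − 17.72²) = 29.25. Taking the left-of-HK solution: L = (35.06, 35.71).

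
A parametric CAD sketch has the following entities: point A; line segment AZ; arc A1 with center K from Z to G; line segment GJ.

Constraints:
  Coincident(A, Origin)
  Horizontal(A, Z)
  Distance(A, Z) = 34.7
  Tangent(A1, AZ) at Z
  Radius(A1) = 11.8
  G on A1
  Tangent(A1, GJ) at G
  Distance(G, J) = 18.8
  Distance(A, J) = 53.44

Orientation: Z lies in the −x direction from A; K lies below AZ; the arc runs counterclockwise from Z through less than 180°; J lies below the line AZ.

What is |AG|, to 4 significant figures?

48.39

A is at the origin; A and Z share the same y with |AZ| = 34.7 and Z on the −x side, so Z = (-34.70, 0.000). Since A1 is tangent to AZ there, KZ ⟂ AZ, so K = Z + (0, -11.8) = (-34.70, -11.80). Since KG ⟂ GJ (tangency), |KJ| = √(11.8² + 18.8²) = 22.20 regardless of where G sits on A1. So J lies on both circle(A, 53.44) and circle(K, 22.20); the below-AZ intersection is J = (-42.30, -32.65). G is the foot of the tangent from J: G = (-46.24, -14.27).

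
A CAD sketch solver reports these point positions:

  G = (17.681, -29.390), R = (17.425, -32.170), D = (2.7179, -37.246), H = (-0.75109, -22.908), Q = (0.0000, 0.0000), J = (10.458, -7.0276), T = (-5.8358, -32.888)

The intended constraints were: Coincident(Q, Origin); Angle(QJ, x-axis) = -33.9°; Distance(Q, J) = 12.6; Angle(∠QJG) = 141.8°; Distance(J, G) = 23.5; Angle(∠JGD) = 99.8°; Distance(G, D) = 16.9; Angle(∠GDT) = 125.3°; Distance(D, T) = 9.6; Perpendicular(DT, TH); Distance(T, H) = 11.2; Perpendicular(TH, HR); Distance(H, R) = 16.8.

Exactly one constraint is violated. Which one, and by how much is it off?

Distance(H, R) = 16.8 — off by 3.60.

Q = (0.00, 0.00) ✓; QJ at -33.90° ✓; |QJ| = 12.60 ✓; ∠QJG = 141.8° ✓; |JG| = 23.50 ✓; ∠JGD = 99.80° ✓; |GD| = 16.90 ✓; ∠GDT = 125.3° ✓; |DT| = 9.600 ✓; ∠(DT, TH) = 90.00° ✓; |TH| = 11.20 ✓; ∠(TH, HR) = 90.00° ✓; |HR| = 20.40 ✗.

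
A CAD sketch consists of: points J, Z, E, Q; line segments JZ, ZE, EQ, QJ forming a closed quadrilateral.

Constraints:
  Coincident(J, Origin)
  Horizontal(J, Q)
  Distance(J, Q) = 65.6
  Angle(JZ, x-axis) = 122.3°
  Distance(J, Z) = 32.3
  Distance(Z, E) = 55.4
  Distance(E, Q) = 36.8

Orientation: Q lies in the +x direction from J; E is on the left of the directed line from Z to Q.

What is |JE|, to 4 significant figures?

45.22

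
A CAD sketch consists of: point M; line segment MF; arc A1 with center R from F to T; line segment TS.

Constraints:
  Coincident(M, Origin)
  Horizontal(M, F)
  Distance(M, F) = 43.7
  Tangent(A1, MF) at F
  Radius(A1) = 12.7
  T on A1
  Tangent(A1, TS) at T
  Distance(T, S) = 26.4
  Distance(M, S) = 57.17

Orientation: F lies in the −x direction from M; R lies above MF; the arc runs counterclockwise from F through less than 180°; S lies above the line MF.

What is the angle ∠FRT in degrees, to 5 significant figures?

106.79°

Checks: ∠(RF, FM) = 90.00° ✓; |RT| = 12.70 ✓; ∠(RT, TS) = 90.00° ✓; |TS| = 26.40 ✓; |MS| = 57.17 ✓.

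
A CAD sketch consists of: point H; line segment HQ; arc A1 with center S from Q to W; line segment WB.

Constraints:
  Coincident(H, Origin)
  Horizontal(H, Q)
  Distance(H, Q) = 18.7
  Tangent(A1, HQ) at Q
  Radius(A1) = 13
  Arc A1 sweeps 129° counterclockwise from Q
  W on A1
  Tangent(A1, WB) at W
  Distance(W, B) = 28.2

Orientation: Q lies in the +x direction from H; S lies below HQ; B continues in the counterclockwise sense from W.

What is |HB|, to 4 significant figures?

50.51

H is at the origin; HQ is horizontal with |HQ| = 18.7 and Q on the +x side, so Q = (18.70, 0.000). A1 meets HQ tangentially, so SQ is at right angles to HQ, so S = Q + (0, -13) = (18.70, -13.00). On A1, Q sits at bearing 90° from S; a 129° counterclockwise sweep puts W at bearing 219°, so W = S + 13.0·(cos 219°, sin 219°) = (8.597, -21.18). Tangency of A1 to WB means the radius SW is perpendicular to WB, so WB runs along (−sin 219°, cos 219°); with |WB| = 28.2, B = (26.34, -43.10). Then |HB| = |B − H| = 50.51.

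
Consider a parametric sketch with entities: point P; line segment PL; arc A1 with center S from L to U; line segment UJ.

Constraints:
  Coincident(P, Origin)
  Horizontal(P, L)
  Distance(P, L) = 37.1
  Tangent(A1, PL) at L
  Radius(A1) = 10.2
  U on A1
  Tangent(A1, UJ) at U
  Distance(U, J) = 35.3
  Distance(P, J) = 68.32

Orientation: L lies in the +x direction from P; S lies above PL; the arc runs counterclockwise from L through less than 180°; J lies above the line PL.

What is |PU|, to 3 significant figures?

48.0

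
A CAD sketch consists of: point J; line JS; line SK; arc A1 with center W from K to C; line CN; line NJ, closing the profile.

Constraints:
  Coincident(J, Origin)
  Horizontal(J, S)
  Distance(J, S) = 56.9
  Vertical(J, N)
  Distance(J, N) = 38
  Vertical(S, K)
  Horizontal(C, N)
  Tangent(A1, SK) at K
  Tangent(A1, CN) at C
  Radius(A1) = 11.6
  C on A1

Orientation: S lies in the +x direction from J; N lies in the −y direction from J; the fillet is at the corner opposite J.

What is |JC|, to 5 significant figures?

59.128

J is at the origin; JS is horizontal with |JS| = 56.9 and S on the +x side, so S = (56.900, 0.0000). J and N share the same x with |JN| = 38.0 and N on the −y side, so N = (0.0000, -38.000). The virtual corner opposite J is at (56.900, -38.000). The tangent condition forces WK to be normal to SK and the tangent condition forces WC to be normal to CN, with radius 11.6, so the center W sits 11.6 in from both sides at W = (45.300, -26.400). That places the tangent points at K = (56.900, -26.400) on SK and C = (45.300, -38.000) on CN. Then |JC| = |C − J| = 59.128.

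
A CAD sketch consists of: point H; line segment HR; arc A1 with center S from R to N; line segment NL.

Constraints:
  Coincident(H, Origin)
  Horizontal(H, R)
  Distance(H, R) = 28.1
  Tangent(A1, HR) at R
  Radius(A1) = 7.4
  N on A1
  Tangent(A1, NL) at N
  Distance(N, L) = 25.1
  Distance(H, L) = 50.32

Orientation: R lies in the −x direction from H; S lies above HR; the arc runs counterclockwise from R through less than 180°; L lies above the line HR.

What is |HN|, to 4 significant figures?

25.87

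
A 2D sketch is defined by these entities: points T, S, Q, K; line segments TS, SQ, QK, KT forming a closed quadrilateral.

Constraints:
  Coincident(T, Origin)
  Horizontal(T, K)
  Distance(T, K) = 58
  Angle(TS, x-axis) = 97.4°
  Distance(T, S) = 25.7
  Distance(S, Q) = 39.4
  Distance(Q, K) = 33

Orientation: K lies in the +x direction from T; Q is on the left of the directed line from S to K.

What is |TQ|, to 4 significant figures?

43.71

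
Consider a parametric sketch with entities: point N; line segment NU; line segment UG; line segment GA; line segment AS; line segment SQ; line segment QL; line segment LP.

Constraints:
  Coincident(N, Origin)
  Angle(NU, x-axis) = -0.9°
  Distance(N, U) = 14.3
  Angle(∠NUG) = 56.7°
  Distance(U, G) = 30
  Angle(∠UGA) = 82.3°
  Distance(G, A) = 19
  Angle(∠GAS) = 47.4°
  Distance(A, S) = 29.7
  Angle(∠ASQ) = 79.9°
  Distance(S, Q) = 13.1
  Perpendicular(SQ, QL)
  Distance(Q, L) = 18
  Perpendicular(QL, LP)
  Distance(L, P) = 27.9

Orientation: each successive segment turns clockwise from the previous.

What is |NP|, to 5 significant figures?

7.7465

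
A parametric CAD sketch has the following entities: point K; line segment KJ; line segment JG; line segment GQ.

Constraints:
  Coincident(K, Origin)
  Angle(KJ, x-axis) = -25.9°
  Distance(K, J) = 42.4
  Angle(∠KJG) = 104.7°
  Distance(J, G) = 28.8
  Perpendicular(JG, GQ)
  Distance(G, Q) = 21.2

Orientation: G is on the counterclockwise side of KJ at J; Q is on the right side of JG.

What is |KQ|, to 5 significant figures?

73.724

∠KJG = 104.7°, so JG runs at -25.9° + (180° − 104.7°) = 49.400° from the x-axis; with |JG| = 28.8, G = J + 28.8·(cos 49.400°, sin 49.400°) = (56.884, 3.3466). JG is perpendicular to GQ; with |GQ| = 21.2 on the right of JG, Q = G + 21.2·(0.75927, -0.65077) = (72.980, -10.450). Then |KQ| = |Q − K| = 73.724.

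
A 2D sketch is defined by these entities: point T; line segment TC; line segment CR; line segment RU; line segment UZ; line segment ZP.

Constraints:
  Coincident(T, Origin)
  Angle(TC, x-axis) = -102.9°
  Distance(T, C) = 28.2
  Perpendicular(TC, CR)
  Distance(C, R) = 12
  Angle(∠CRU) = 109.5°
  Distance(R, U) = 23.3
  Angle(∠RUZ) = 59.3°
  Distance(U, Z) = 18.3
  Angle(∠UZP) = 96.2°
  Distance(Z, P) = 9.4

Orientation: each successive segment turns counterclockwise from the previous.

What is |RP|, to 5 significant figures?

13.012

T is at the origin; TC runs at -102.9° with length 28.2, so C = (-6.2957, -27.488). TC ⟂ CR, so CR runs at -12.900°; with |CR| = 12.0, R = (5.4015, -30.167). ∠CRU = 109.5° gives RU at 57.600° from the x-axis; with |RU| = 23.3, U = (17.886, -10.494). ∠RUZ = 59.3° gives UZ at 178.30° from the x-axis; with |UZ| = 18.3, Z = (-0.40570, -9.9515). ∠UZP = 96.2° gives ZP at -97.900° from the x-axis; with |ZP| = 9.4, P = (-1.6977, -19.262). Then |RP| = |P − R| = 13.012.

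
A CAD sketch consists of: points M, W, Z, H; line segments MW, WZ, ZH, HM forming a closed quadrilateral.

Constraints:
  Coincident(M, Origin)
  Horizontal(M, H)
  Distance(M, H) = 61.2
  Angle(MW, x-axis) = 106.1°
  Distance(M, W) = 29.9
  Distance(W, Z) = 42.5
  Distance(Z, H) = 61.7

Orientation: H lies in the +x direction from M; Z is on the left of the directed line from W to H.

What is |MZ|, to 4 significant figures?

58.53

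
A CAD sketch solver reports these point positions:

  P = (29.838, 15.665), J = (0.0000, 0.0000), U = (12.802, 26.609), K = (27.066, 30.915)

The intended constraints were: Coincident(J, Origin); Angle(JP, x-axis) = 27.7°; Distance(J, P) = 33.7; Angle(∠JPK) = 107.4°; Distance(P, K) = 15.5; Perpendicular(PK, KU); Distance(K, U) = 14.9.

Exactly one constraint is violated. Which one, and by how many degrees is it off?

Perpendicular(PK, KU) — off by 6.50°.

J = (0.00, 0.00) ✓; JP at 27.70° ✓; |JP| = 33.70 ✓; ∠JPK = 107.4° ✓; |PK| = 15.50 ✓; ∠(PK, KU) = 96.50° ✗; |KU| = 14.90 ✓.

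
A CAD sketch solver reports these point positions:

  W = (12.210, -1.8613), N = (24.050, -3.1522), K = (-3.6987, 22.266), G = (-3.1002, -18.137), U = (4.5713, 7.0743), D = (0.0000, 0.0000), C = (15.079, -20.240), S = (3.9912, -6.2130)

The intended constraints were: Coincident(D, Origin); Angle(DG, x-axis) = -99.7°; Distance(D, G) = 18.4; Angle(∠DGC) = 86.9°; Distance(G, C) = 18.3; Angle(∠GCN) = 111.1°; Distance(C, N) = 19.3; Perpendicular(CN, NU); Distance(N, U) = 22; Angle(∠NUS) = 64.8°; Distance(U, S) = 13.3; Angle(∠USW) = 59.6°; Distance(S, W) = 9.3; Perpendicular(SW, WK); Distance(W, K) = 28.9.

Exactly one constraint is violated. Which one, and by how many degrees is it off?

Perpendicular(SW, WK) — off by 5.50°.

D = (0.00, 0.00) ✓; DG at -99.70° ✓; |DG| = 18.40 ✓; ∠DGC = 86.90° ✓; |GC| = 18.30 ✓; ∠GCN = 111.1° ✓; |CN| = 19.30 ✓; ∠(CN, NU) = 90.00° ✓; |NU| = 22.00 ✓; ∠NUS = 64.80° ✓; |US| = 13.30 ✓; ∠USW = 59.60° ✓; |SW| = 9.300 ✓; ∠(SW, WK) = 95.50° ✗; |WK| = 28.90 ✓.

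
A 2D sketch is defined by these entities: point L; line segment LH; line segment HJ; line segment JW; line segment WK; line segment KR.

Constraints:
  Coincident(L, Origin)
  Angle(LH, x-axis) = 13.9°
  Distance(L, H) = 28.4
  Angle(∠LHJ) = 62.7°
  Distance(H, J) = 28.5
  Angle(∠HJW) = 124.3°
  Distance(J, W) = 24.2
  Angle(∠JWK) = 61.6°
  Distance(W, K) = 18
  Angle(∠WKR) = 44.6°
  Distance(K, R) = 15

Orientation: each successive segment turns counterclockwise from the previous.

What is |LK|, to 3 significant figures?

11.7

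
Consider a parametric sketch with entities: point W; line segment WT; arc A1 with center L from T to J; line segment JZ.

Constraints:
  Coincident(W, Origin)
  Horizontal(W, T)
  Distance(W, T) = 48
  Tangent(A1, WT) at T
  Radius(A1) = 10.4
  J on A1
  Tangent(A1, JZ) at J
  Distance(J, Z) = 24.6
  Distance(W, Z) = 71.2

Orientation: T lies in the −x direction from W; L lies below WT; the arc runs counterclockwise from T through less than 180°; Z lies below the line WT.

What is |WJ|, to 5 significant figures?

58.711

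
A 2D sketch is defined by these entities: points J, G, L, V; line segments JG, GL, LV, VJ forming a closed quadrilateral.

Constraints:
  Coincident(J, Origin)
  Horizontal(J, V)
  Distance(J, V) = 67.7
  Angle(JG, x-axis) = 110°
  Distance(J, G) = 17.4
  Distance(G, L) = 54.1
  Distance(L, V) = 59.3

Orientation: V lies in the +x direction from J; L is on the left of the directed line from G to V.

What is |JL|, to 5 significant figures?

61.938

Checks: |GL| = 54.10 ✓; |LV| = 59.30 ✓.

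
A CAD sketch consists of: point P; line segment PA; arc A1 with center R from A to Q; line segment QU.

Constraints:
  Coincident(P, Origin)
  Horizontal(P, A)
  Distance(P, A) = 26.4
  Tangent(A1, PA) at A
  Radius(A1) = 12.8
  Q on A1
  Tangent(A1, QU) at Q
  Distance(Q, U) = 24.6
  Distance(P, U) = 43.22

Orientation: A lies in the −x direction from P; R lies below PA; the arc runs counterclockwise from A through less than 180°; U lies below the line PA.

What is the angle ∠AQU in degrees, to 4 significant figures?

112.5°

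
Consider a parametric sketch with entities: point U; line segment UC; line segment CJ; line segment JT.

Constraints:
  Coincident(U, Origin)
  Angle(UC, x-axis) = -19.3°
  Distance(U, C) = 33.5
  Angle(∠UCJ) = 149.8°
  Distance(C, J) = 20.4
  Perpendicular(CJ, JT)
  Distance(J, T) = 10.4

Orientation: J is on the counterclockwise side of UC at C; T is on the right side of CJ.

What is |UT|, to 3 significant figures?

56.4

U is at the origin; UC runs at -19.3° with length 33.5, so C = 33.5·(cos -19.3°, sin -19.3°) = (31.6, -11.1). ∠UCJ = 149.8°, so CJ runs at -19.3° + (180° − 149.8°) = 10.9° from the x-axis; with |CJ| = 20.4, J = C + 20.4·(cos 10.9°, sin 10.9°) = (51.6, -7.21). CJ ⟂ JT; with |JT| = 10.4 on the right of CJ, T = J + 10.4·(0.189, -0.982) = (53.6, -17.4). Then |UT| = |T − U| = 56.4.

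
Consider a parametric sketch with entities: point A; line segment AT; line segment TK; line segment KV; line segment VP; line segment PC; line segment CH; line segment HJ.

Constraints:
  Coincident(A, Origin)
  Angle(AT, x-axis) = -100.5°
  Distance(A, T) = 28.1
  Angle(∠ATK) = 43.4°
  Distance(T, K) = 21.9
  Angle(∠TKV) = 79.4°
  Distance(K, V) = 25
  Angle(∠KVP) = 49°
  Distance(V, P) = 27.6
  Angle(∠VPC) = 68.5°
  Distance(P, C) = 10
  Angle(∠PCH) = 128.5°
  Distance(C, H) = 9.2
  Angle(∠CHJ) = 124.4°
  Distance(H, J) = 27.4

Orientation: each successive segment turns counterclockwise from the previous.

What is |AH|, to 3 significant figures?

14.4

A is at the origin; AT runs at -100.5° with length 28.1, so T = (-5.12, -27.6). ∠ATK = 43.4° gives TK at 36.1° from the x-axis; with |TK| = 21.9, K = (12.6, -14.7). ∠TKV = 79.4° gives KV at 137° from the x-axis; with |KV| = 25.0, V = (-5.62, 2.42). ∠KVP = 49.0° gives VP at -92.3° from the x-axis; with |VP| = 27.6, P = (-6.73, -25.2). ∠VPC = 68.5° gives PC at 19.2° from the x-axis; with |PC| = 10.0, C = (2.72, -21.9). ∠PCH = 128.5° gives CH at 70.7° from the x-axis; with |CH| = 9.2, H = (5.76, -13.2). Then |AH| = |H − A| = 14.4.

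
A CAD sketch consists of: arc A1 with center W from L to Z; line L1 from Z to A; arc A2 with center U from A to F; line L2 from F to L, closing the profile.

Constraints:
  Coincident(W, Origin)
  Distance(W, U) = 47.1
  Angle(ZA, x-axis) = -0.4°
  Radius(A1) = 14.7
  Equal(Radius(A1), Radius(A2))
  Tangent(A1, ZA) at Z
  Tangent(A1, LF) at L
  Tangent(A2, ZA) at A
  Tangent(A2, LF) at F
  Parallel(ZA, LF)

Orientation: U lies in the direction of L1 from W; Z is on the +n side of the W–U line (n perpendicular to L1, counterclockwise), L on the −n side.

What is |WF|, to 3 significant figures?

49.3

The slot axis is L1's direction at -0.4°, so u = (cos -0.4°, sin -0.4°) = (1.00, -0.00698) and n = (−sin -0.4°, cos -0.4°) = (0.00698, 1.00). W is at the origin and U lies 47.1 along u from W, so U = 47.1·u = (47.1, -0.329). Tangency of A1 to both parallel lines with radius 14.7 puts Z and L at W ± 14.7·n: Z = (0.103, 14.7), L = (-0.103, -14.7). Equal radii place A and F the same way about U: A = U + 14.7·n = (47.2, 14.4), F = U − 14.7·n = (47.0, -15.0). Then |WF| = |F − W| = 49.3.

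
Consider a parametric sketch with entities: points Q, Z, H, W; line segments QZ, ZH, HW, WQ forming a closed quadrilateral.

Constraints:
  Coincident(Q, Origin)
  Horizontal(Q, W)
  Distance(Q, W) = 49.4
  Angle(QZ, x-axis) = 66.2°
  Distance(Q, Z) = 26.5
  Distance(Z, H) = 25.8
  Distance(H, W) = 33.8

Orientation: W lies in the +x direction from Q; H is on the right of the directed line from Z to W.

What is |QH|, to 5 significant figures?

15.655

Q is at the origin; QW is horizontal with |QW| = 49.4 and W in +x, so W = (49.4, 0). QZ runs at 66.2° with |QZ| = 26.5, so Z = (10.694, 24.246). H is determined by |ZH| = 25.8 and |HW| = 33.8 together: it lies at the intersection of circle(Z, 25.8) and circle(W, 33.8). With |ZW| = 45.673, the foot of the radical line on ZW is 17.617 from Z and the perpendicular offset is √(25.8² − 17.617²) = 18.849. Taking the right-of-ZW solution: H = (15.617, -1.0795).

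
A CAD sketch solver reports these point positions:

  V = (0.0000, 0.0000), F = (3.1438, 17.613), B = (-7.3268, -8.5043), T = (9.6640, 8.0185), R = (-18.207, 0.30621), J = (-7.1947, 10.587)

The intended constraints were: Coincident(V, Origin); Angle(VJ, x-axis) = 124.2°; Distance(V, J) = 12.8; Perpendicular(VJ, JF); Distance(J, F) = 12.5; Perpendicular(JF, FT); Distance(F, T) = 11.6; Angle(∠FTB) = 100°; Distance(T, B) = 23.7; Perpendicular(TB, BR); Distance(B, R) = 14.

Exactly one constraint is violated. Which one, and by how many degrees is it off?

Perpendicular(TB, BR) — off by 6.80°.

V = (0.00, 0.00) ✓; VJ at 124.2° ✓; |VJ| = 12.80 ✓; ∠(VJ, JF) = 90.00° ✓; |JF| = 12.50 ✓; ∠(JF, FT) = 90.00° ✓; |FT| = 11.60 ✓; ∠FTB = 100.0° ✓; |TB| = 23.70 ✓; ∠(TB, BR) = 83.20° ✗; |BR| = 14.00 ✓.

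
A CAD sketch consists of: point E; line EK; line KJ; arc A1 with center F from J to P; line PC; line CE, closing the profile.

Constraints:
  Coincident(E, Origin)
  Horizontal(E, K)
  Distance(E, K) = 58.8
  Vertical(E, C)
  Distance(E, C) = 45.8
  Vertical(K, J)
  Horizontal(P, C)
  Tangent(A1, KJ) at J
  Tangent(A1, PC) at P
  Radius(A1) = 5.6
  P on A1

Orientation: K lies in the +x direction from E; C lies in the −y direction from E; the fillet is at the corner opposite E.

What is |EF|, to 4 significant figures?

66.68

E is at the origin; E and K share the same y with |EK| = 58.8 and K on the +x side, so K = (58.80, 0.000). EC is vertical with |EC| = 45.8 and C on the −y side, so C = (0.000, -45.80). The virtual corner opposite E is at (58.80, -45.80). A1 meets KJ tangentially, so FJ is at right angles to KJ and since A1 is tangent to PC there, FP ⟂ PC, with radius 5.6, so the center F sits 5.6 in from both sides at F = (53.20, -40.20). Then |EF| = |F − E| = 66.68.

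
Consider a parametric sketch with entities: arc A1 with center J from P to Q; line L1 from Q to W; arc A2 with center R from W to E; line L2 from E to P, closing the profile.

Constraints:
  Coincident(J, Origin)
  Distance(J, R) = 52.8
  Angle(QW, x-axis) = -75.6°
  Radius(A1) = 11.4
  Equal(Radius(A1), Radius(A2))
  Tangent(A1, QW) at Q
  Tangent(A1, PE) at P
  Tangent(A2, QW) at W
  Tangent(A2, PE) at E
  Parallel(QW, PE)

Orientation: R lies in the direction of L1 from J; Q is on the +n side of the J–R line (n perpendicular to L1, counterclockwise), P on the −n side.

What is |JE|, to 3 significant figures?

54.0

The slot axis is L1's direction at -75.6°, so u = (cos -75.6°, sin -75.6°) = (0.249, -0.969) and n = (−sin -75.6°, cos -75.6°) = (0.969, 0.249). J is at the origin and R lies 52.8 along u from J, so R = 52.8·u = (13.1, -51.1). Tangency of A1 to both parallel lines with radius 11.4 puts Q and P at J ± 11.4·n: Q = (11.0, 2.84), P = (-11.0, -2.84). Equal radii place W and E the same way about R: W = R + 11.4·n = (24.2, -48.3), E = R − 11.4·n = (2.09, -54.0). Then |JE| = |E − J| = 54.0.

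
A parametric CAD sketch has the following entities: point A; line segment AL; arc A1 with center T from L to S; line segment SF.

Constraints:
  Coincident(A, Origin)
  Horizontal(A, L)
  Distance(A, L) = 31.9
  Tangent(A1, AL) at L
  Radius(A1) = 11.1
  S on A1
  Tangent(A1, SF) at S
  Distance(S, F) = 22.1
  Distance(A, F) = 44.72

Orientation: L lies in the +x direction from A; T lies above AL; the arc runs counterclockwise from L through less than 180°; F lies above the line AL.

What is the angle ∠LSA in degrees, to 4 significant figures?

40.02°

A is at the origin; A and L share the same y with |AL| = 31.9 and L on the +x side, so L = (31.90, 0.000). Since A1 is tangent to AL there, TL ⟂ AL, so T = L + (0, 11.1) = (31.90, 11.10). Since TS ⟂ SF (tangency), |TF| = √(11.1² + 22.1²) = 24.73 regardless of where S sits on A1. So F lies on both circle(A, 44.72) and circle(T, 24.73); the above-AL intersection is F = (27.32, 35.40). S is the foot of the tangent from F: S = (40.73, 17.83).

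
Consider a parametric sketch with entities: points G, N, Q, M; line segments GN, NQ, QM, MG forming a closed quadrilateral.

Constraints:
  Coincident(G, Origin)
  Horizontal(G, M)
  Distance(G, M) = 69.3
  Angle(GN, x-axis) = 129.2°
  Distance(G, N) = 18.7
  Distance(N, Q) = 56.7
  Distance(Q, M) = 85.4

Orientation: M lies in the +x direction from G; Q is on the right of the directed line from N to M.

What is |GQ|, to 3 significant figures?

42.1

G is at the origin; G and M share the same y with |GM| = 69.3 and M in +x, so M = (69.3, 0). GN runs at 129.2° with |GN| = 18.7, so N = (-11.8, 14.5). Q is determined by |NQ| = 56.7 and |QM| = 85.4 together: it lies at the intersection of circle(N, 56.7) and circle(M, 85.4). With |NM| = 82.4, the foot of the radical line on NM is 16.5 from N and the perpendicular offset is √(56.7² − 16.5²) = 54.3. Taking the right-of-NM solution: Q = (-5.16, -41.8).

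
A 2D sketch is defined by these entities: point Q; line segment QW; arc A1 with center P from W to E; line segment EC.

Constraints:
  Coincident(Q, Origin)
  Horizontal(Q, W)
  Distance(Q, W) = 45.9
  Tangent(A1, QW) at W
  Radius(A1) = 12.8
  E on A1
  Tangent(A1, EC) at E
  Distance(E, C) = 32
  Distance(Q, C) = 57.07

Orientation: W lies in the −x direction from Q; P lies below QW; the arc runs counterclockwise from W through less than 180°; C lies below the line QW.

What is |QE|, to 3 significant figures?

59.5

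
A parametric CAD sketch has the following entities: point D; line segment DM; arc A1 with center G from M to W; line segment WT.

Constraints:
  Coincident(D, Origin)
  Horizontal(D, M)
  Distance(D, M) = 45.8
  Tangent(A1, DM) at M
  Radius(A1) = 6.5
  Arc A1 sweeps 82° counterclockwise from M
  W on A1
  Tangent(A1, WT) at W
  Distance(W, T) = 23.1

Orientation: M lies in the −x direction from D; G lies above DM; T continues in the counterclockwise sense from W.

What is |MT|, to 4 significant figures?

30.06

On A1, M sits at bearing -90° from G; an 82° counterclockwise sweep puts W at bearing -8°, so W = G + 6.5·(cos -8°, sin -8°) = (-39.36, 5.595). Tangency of A1 to WT means the radius GW is perpendicular to WT, so WT runs along (−sin -8°, cos -8°); with |WT| = 23.1, T = (-36.15, 28.47). Then |MT| = |T − M| = 30.06.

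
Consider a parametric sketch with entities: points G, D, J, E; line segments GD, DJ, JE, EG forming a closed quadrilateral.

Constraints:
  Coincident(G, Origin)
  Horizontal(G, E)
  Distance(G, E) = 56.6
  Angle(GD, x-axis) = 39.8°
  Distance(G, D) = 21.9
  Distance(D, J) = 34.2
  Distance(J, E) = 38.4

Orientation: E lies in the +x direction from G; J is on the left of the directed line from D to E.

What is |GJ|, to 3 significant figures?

56.1

Checks: |DJ| = 34.20 ✓; |JE| = 38.40 ✓.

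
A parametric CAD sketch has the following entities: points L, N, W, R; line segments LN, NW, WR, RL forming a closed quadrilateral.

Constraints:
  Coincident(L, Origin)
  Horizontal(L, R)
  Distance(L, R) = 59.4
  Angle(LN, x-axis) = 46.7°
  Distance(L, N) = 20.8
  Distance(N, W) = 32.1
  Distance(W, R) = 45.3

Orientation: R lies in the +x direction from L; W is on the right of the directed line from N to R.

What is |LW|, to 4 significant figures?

24.15

Checks: |NW| = 32.10 ✓; |WR| = 45.30 ✓.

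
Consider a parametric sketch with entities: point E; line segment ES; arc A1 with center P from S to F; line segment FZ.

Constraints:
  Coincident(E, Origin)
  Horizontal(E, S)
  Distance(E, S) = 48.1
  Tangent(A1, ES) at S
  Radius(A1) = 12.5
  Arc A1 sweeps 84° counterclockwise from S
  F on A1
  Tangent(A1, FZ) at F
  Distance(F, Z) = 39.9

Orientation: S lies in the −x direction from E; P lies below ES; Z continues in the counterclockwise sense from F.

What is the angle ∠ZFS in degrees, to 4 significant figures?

138.0°

On A1, S sits at bearing 90° from P; an 84° counterclockwise sweep puts F at bearing 174°, so F = P + 12.5·(cos 174°, sin 174°) = (-60.53, -11.19). Since A1 is tangent to FZ there, PF ⟂ FZ, so FZ runs along (−sin 174°, cos 174°); with |FZ| = 39.9, Z = (-64.70, -50.87). Then cos ∠ZFS = FZ·FS / (|FZ||FS|), giving 138.0°.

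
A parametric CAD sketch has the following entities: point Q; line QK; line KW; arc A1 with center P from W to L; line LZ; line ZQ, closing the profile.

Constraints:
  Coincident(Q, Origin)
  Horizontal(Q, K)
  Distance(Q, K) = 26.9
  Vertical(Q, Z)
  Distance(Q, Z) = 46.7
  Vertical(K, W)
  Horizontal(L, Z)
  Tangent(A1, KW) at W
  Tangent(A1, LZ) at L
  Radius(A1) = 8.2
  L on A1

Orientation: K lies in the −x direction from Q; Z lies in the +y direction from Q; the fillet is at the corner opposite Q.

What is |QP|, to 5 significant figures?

42.801

QZ is vertical with |QZ| = 46.7 and Z on the +y side, so Z = (0.0000, 46.700). The virtual corner opposite Q is at (-26.900, 46.700). A1 meets KW tangentially, so PW is at right angles to KW and A1 meets LZ tangentially, so PL is at right angles to LZ, with radius 8.2, so the center P sits 8.2 in from both sides at P = (-18.700, 38.500). Then |QP| = |P − Q| = 42.801.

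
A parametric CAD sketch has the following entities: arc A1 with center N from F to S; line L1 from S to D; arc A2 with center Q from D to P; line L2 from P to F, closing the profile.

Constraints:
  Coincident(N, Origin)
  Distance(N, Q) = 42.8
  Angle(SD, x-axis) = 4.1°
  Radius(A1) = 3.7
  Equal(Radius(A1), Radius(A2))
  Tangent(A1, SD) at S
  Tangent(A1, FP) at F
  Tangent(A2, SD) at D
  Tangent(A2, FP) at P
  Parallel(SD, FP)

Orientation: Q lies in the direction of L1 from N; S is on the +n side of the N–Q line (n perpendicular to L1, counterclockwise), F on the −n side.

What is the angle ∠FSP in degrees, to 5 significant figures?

80.191°

The slot axis is L1's direction at 4.1°, so u = (cos 4.1°, sin 4.1°) = (0.99744, 0.071497) and n = (−sin 4.1°, cos 4.1°) = (-0.071497, 0.99744). N is at the origin and Q lies 42.8 along u from N, so Q = 42.8·u = (42.690, 3.0601). Tangency of A1 to both parallel lines with radius 3.7 puts S and F at N ± 3.7·n: S = (-0.26454, 3.6905), F = (0.26454, -3.6905). Equal radii place D and P the same way about Q: D = Q + 3.7·n = (42.426, 6.7506), P = Q − 3.7·n = (42.955, -0.63044). Then cos ∠FSP = SF·SP / (|SF||SP|), giving 80.191°.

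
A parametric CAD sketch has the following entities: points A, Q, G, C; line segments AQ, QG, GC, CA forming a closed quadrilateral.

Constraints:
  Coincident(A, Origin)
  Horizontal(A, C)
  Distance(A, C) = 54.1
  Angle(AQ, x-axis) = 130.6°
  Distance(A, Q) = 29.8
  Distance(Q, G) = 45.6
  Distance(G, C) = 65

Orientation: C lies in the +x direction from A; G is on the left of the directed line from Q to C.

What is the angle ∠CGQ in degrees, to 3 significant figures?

86.2°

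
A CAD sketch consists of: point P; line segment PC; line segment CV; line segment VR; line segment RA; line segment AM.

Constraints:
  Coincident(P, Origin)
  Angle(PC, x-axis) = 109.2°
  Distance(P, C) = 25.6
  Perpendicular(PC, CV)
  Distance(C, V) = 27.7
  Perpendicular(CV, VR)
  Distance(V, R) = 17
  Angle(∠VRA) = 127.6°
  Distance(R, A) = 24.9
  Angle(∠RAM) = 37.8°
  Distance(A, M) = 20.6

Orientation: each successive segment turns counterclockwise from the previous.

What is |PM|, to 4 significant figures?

18.74

P is at the origin; PC runs at 109.2° with length 25.6, so C = (-8.419, 24.18). PC ⟂ CV, so CV runs at -160.8°; with |CV| = 27.7, V = (-34.58, 15.07). CV ⟂ VR, so VR runs at -70.80°; with |VR| = 17.0, R = (-28.99, -0.9880). ∠VRA = 127.6° gives RA at -18.40° from the x-axis; with |RA| = 24.9, A = (-5.360, -8.848). ∠RAM = 37.8° gives AM at 123.8° from the x-axis; with |AM| = 20.6, M = (-16.82, 8.271). Then |PM| = |M − P| = 18.74.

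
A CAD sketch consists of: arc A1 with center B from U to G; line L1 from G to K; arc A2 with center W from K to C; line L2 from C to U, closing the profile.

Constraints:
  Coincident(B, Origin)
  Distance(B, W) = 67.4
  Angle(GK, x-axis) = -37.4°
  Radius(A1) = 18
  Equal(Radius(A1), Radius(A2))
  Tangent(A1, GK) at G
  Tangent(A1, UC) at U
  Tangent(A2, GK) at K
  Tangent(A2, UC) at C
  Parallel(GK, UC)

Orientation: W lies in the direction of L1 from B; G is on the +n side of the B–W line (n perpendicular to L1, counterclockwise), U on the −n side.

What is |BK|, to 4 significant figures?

69.76

The slot axis is L1's direction at -37.4°, so u = (cos -37.4°, sin -37.4°) = (0.7944, -0.6074) and n = (−sin -37.4°, cos -37.4°) = (0.6074, 0.7944). B is at the origin and W lies 67.4 along u from B, so W = 67.4·u = (53.54, -40.94). Tangency of A1 to both parallel lines with radius 18.0 puts G and U at B ± 18.0·n: G = (10.93, 14.30), U = (-10.93, -14.30). Equal radii place K and C the same way about W: K = W + 18.0·n = (64.48, -26.64), C = W − 18.0·n = (42.61, -55.24). Then |BK| = |K − B| = 69.76.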